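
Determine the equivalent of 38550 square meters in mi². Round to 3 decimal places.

0.015 square miles

1 m² = 3.86102 × 10^-7 mi².
Then 38550 × 3.86102 × 10^-7 ≈ 0.015 mi².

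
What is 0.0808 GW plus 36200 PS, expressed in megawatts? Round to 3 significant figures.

0.0808 GW = 80.8000 MW and 36200 PS = 26.6251 MW.
80.8000 + 26.6251 ≈ 107 MW.

107 megawatts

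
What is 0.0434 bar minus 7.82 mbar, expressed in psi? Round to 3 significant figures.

0.516 psi

0.0434 bar = 0.629464 psi and 7.82 mbar = 0.113420 psi.
0.629464 − 0.113420 ≈ 0.516 psi.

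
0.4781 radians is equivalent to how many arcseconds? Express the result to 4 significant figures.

1 radian = 206265 arcsec.
Then 0.4781 × 206265 ≈ 98620 arcsec.

98620 arcsec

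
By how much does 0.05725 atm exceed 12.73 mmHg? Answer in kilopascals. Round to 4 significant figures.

0.05725 atm = 5.80086 kPa and 12.73 mmHg = 1.69719 kPa.
5.80086 − 1.69719 ≈ 4.104 kPa.

4.104 kilopascals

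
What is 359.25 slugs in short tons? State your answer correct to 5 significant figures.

1 slug = 0.0160870 short tons.
Thus 359.25 × 0.0160870 ≈ 5.7793 short ton.

5.7793 short tons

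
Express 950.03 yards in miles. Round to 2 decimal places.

0.54 mi

1 yard = 0.000568182 miles.
950.03 × 0.000568182 ≈ 0.54 mi.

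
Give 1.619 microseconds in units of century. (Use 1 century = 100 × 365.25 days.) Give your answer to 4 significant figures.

5.130e-16 centuries

1 μs = 3.16881e-16 centuries.
1.619 × 3.16881e-16 ≈ 5.130e-16 century.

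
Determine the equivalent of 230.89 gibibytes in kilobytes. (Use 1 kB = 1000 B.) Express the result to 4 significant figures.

2.479 × 10^8 kB

1 gibibyte = 1.07374 × 10^6 kilobytes.
230.89 × 1.07374 × 10^6 ≈ 2.479 × 10^8 kB.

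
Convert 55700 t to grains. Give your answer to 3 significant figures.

1 t = 1.54324 × 10^7 grains.
55700 × 1.54324 × 10^7 ≈ 8.60 × 10^11 gr.

8.60 × 10^11 grains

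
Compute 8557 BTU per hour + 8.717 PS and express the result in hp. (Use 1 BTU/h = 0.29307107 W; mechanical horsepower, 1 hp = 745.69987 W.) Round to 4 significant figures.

11.96 hp

8557 BTU/h = 3.36303 hp and 8.717 PS = 8.59775 hp.
3.36303 + 8.59775 ≈ 11.96 hp.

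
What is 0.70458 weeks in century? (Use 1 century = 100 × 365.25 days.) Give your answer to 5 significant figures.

0.00013503 centuries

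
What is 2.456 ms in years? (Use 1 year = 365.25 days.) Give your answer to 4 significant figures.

7.783 × 10^-11 years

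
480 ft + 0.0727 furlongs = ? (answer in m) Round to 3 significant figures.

161 m

480 ft = 146.304 m and 0.0727 furlong = 14.6249 m.
146.304 + 14.6249 ≈ 161 m.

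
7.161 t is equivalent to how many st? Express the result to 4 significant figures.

1 metric ton = 157.473 st.
Thus 7.161 × 157.473 ≈ 1128 st.

1128 stone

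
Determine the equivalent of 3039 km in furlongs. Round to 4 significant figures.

1 kilometer = 4.97097 furlong.
So 3039 × 4.97097 ≈ 15110 furlong.

15110 furlong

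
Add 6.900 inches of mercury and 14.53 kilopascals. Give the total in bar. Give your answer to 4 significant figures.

0.3790 bar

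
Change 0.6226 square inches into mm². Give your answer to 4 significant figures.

1 in² = 645.160 mm².
Thus 0.6226 × 645.160 ≈ 401.7 mm².

401.7 square millimeters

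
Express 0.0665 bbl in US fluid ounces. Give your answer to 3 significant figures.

358 US fluid ounces

1 oil barrel = 5376.00 US fl oz.
Thus 0.0665 × 5376.00 ≈ 358 US fl oz.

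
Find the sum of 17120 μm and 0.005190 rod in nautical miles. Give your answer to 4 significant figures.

2.334 × 10^-5 nmi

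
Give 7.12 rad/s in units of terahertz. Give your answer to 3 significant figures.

1 radian per second = 1.59155 × 10^-13 THz.
Thus 7.12 × 1.59155 × 10^-13 ≈ 1.13 × 10^-12 THz.

1.13 × 10^-12 THz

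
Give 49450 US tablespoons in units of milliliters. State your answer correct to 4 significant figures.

731200 milliliters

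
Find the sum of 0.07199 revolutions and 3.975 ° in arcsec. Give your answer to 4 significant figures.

0.07199 rev = 93299.0 arcsec and 3.975 ° = 14310.0 arcsec.
93299.0 + 14310.0 ≈ 107600 arcsec.

107600 arcseconds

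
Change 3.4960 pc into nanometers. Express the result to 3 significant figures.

1.08e+26 nm

1 pc = 3.08568e+25 nm.
Then 3.4960 × 3.08568e+25 ≈ 1.08e+26 nm.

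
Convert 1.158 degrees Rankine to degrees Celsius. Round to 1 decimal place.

-272.5 °C

°R = (°C + 273.15) × 9/5.
Applying the formula gives -272.5 °C.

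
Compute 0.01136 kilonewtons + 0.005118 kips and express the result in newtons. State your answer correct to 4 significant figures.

0.01136 kN = 11.3600 N and 0.005118 kip = 22.7660 N.
11.3600 + 22.7660 ≈ 34.13 N.

34.13 N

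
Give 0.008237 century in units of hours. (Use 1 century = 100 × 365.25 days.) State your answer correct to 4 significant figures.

1 century = 876600 hours.
Thus 0.008237 × 876600 ≈ 7221 h.

7221 h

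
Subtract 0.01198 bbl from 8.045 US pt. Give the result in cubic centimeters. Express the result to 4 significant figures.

1902 cm³

8.045 US pt = 3806.70 cm³ and 0.01198 bbl = 1904.67 cm³.
3806.70 − 1904.67 ≈ 1902 cm³.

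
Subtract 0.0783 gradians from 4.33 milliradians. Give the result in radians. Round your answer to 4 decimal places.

0.0031 rad

4.33 mrad = 0.00433000 rad and 0.0783 grad = 0.00122993 rad.
0.00433000 − 0.00122993 ≈ 0.0031 rad.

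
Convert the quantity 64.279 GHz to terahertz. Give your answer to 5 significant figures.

1 gigahertz = 0.00100000 terahertz.
64.279 × 0.00100000 ≈ 0.064279 THz.

0.064279 THz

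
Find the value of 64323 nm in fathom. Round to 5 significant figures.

3.5172 × 10^-5 fathoms

1 nanometer = 5.46807 × 10^-10 fathom.
Thus 64323 × 5.46807 × 10^-10 ≈ 3.5172 × 10^-5 fathom.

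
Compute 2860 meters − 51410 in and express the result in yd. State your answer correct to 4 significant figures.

2860 m = 3127.73 yd and 51410 in = 1428.06 yd.
3127.73 − 1428.06 ≈ 1700 yd.

1700 yards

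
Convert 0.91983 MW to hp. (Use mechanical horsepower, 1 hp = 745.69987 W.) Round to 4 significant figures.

1234 hp

1 megawatt = 1341.02 hp.
0.91983 × 1341.02 ≈ 1234 hp.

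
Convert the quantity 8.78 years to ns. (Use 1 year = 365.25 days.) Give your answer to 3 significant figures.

1 year = 3.15576 × 10^16 nanoseconds.
8.78 × 3.15576 × 10^16 ≈ 2.77 × 10^17 ns.

2.77 × 10^17 ns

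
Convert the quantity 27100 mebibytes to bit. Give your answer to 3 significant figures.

1 MiB = 8.38861 × 10^6 bits.
Then 27100 × 8.38861 × 10^6 ≈ 2.27 × 10^11 bit.

2.27 × 10^11 bit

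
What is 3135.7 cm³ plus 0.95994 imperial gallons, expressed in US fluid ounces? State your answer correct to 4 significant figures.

3135.7 cm³ = 106.031 US fl oz and 0.95994 imp gal = 147.564 US fl oz.
106.031 + 147.564 ≈ 253.6 US fl oz.

253.6 US fluid ounces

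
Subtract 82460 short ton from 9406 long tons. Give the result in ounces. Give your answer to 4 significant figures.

-2.302e+9 ounces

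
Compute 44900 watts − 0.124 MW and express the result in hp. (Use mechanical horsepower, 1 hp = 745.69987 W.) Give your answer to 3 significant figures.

44900 W = 60.2119 hp and 0.124 MW = 166.287 hp.
60.2119 − 166.287 ≈ -106 hp.

-106 horsepower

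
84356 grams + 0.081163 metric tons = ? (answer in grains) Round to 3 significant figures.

84356 g = 1.30181e+6 gr and 0.081163 t = 1.25254e+6 gr.
1.30181e+6 + 1.25254e+6 ≈ 2.55e+6 gr.

2.55e+6 gr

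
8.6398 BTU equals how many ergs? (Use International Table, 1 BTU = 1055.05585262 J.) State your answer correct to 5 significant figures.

9.1155e+10 erg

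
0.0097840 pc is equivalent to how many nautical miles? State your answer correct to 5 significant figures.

1 pc = 1.66613e+13 nautical miles.
So 0.0097840 × 1.66613e+13 ≈ 1.6301e+11 nmi.

1.6301e+11 nautical miles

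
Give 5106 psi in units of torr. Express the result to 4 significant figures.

264100 torr

1 pound per square inch = 51.7149 torr.
5106 × 51.7149 ≈ 264100 torr.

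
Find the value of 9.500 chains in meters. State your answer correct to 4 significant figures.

1 chain = 20.1168 m.
Thus 9.500 × 20.1168 ≈ 191.1 m.

191.1 meters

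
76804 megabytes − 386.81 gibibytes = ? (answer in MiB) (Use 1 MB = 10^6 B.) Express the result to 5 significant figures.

76804 MB = 73246.0 MiB and 386.81 GiB = 396093 MiB.
73246.0 − 396093 ≈ -322850 MiB.

-322850 MiB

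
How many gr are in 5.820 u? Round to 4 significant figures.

1 u = 2.56260e-23 grains.
5.820 × 2.56260e-23 ≈ 1.491e-22 gr.

1.491e-22 gr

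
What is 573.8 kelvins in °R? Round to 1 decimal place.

°R = K × 9/5.
Applying the formula gives 1032.8 °R.

1032.8 °R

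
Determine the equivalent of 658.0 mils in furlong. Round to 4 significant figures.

8.308 × 10^-5 furlongs

1 mil = 1.26263 × 10^-7 furlong.
So 658.0 × 1.26263 × 10^-7 ≈ 8.308 × 10^-5 furlong.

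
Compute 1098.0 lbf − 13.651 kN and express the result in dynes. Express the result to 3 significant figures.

-8.77 × 10^8 dyn

1098.0 lbf = 4.88415 × 10^8 dyn and 13.651 kN = 1.36510 × 10^9 dyn.
4.88415 × 10^8 − 1.36510 × 10^9 ≈ -8.77 × 10^8 dyn.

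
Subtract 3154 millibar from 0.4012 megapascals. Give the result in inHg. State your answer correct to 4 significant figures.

0.4012 MPa = 118.474 inHg and 3154 mbar = 93.1376 inHg.
118.474 − 93.1376 ≈ 25.34 inHg.

25.34 inHg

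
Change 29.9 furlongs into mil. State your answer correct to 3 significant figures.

1 furlong = 7.92000e+6 mil.
Then 29.9 × 7.92000e+6 ≈ 2.37e+8 mil.

2.37e+8 mils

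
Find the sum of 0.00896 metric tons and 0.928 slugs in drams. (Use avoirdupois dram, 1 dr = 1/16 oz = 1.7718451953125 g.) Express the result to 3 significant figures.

0.00896 t = 5056.88 dr and 0.928 slug = 7643.52 dr.
5056.88 + 7643.52 ≈ 12700 dr.

12700 drams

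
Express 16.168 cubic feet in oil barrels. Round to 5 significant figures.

1 ft³ = 0.1781076 bbl.
16.168 × 0.1781076 ≈ 2.8796 bbl.

2.8796 bbl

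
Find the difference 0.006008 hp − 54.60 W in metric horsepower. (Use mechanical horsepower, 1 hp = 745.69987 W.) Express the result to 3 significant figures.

-0.0681 PS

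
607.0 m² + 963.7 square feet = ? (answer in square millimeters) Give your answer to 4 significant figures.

6.965 × 10^8 square millimeters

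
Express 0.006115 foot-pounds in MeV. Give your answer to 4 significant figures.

5.175 × 10^10 MeV

1 foot-pound = 8.46235 × 10^12 MeV.
0.006115 × 8.46235 × 10^12 ≈ 5.175 × 10^10 MeV.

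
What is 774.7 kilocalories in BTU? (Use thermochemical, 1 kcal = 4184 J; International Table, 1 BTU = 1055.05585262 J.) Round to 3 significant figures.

1 kilocalorie = 3.96567 British thermal units.
774.7 × 3.96567 ≈ 3070 BTU.

3070 BTU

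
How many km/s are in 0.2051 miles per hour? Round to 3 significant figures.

1 mph = 0.000447040 km/s.
So 0.2051 × 0.000447040 ≈ 9.17 × 10^-5 km/s.

9.17 × 10^-5 km/s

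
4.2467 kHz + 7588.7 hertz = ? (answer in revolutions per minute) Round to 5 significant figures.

710120 revolutions per minute

4.2467 kHz = 254802 rpm and 7588.7 Hz = 455322 rpm.
254802 + 455322 ≈ 710120 rpm.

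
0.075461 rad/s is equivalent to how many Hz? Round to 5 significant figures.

0.012010 Hz

1 rad/s = 0.159155 Hz.
Then 0.075461 × 0.159155 ≈ 0.012010 Hz.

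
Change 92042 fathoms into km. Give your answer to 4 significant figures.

168.3 km

1 fathom = 0.00182880 kilometers.
So 92042 × 0.00182880 ≈ 168.3 km.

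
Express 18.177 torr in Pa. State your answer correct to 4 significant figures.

1 torr = 133.322 pascals.
So 18.177 × 133.322 ≈ 2423 Pa.

2423 Pa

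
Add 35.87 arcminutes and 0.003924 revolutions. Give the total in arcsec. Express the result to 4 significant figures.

7238 arcsec

35.87 arcmin = 2152.20 arcsec and 0.003924 rev = 5085.50 arcsec.
2152.20 + 5085.50 ≈ 7238 arcsec.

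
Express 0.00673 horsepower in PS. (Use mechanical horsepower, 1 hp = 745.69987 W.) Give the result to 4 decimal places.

0.0068 metric horsepower

1 hp = 1.01387 metric horsepower.
Then 0.00673 × 1.01387 ≈ 0.0068 PS.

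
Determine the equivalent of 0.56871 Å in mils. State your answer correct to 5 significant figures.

2.2390 × 10^-6 mil

1 Å = 3.93701 × 10^-6 mils.
Thus 0.56871 × 3.93701 × 10^-6 ≈ 2.2390 × 10^-6 mil.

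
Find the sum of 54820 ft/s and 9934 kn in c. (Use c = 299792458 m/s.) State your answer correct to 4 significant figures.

54820 ft/s = 5.57357e-5 c and 9934 kn = 1.70468e-5 c.
5.57357e-5 + 1.70468e-5 ≈ 7.278e-5 c.

7.278e-5 c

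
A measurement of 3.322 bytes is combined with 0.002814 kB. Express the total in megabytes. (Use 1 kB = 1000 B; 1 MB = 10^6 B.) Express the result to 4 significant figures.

3.322 B = 3.32200e-6 MB and 0.002814 kB = 2.81400e-6 MB.
3.32200e-6 + 2.81400e-6 ≈ 6.136e-6 MB.

6.136e-6 MB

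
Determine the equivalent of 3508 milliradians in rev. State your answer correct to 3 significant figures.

0.558 revolutions

1 milliradian = 0.000159155 rev.
3508 × 0.000159155 ≈ 0.558 rev.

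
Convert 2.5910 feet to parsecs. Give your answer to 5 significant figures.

1 ft = 9.87790 × 10^-18 pc.
Then 2.5910 × 9.87790 × 10^-18 ≈ 2.5594 × 10^-17 pc.

2.5594 × 10^-17 pc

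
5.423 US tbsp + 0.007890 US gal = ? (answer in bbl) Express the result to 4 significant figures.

0.0006922 oil barrels

5.423 US tbsp = 0.000504371 bbl and 0.007890 US gal = 0.000187857 bbl.
0.000504371 + 0.000187857 ≈ 0.0006922 bbl.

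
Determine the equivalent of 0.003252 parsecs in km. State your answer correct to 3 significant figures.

1.00e+11 km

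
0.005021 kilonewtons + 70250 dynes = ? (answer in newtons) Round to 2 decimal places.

5.72 N

0.005021 kN = 5.02100 N and 70250 dyn = 0.702500 N.
5.02100 + 0.702500 ≈ 5.72 N.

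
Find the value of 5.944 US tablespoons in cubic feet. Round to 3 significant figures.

0.00310 cubic feet

1 US tablespoon = 0.000522190 ft³.
Then 5.944 × 0.000522190 ≈ 0.00310 ft³.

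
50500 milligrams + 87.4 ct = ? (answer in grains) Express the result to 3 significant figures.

1050 gr

50500 mg = 779.334 gr and 87.4 ct = 269.758 gr.
779.334 + 269.758 ≈ 1050 gr.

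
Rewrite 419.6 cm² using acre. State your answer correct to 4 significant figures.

1 square centimeter = 2.47105 × 10^-8 acre.
Thus 419.6 × 2.47105 × 10^-8 ≈ 1.037 × 10^-5 acre.

1.037 × 10^-5 acre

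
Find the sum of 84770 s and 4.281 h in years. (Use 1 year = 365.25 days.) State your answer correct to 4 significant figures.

0.003175 yr

84770 s = 0.00268620 yr and 4.281 h = 0.000488364 yr.
0.00268620 + 0.000488364 ≈ 0.003175 yr.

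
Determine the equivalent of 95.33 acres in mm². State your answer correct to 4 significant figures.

3.858e+11 square millimeters

1 acre = 4.04686e+9 square millimeters.
Then 95.33 × 4.04686e+9 ≈ 3.858e+11 mm².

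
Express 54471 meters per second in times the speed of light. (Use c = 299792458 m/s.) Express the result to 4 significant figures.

0.0001817 c

1 m/s = 3.33564e-9 times the speed of light.
Then 54471 × 3.33564e-9 ≈ 0.0001817 c.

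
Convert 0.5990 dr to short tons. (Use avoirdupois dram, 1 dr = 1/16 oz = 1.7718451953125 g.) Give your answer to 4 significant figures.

1 dram = 1.953125 × 10^-6 short tons.
Thus 0.5990 × 1.953125 × 10^-6 ≈ 1.170 × 10^-6 short ton.

1.170 × 10^-6 short tons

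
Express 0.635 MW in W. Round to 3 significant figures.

1 MW = 1.00000e+6 W.
0.635 × 1.00000e+6 ≈ 635000 W.

635000 watts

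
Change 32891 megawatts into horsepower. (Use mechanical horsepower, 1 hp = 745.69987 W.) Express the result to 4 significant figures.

1 megawatt = 1341.02 hp.
So 32891 × 1341.02 ≈ 4.411e+7 hp.

4.411e+7 horsepower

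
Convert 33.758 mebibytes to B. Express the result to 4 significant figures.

3.540 × 10^7 B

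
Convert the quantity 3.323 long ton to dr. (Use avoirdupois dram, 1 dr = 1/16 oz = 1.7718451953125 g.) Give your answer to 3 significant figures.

1 long ton = 573440 dr.
So 3.323 × 573440 ≈ 1.91e+6 dr.

1.91e+6 dr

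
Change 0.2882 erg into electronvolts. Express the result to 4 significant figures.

1 erg = 6.24151e+11 eV.
0.2882 × 6.24151e+11 ≈ 1.799e+11 eV.

1.799e+11 electronvolts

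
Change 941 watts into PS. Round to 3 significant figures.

1.28 PS

1 watt = 0.00135962 PS.
Then 941 × 0.00135962 ≈ 1.28 PS.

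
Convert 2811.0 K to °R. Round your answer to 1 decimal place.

°R = K × 9/5.
Applying the formula gives 5059.8 °R.

5059.8 degrees Rankine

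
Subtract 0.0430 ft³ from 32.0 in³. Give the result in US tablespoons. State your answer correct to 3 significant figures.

32.0 in³ = 35.4632 US tbsp and 0.0430 ft³ = 82.3456 US tbsp.
35.4632 − 82.3456 ≈ -46.9 US tbsp.

-46.9 US tablespoons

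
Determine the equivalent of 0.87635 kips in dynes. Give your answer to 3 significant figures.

3.90e+8 dynes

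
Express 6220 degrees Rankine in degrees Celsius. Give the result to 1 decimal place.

°R = (°C + 273.15) × 9/5.
Applying the formula gives 3182.4 °C.

3182.4 degrees Celsius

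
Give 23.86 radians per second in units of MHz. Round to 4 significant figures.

1 radian per second = 1.59155 × 10^-7 MHz.
Thus 23.86 × 1.59155 × 10^-7 ≈ 3.797 × 10^-6 MHz.

3.797 × 10^-6 megahertz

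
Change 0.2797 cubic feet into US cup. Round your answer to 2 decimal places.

33.48 US cup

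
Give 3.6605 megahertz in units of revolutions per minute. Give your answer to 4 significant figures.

2.196 × 10^8 rpm

1 MHz = 6.00000 × 10^7 rpm.
Thus 3.6605 × 6.00000 × 10^7 ≈ 2.196 × 10^8 rpm.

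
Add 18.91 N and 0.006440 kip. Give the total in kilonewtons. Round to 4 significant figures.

18.91 N = 0.0189100 kN and 0.006440 kip = 0.0286465 kN.
0.0189100 + 0.0286465 ≈ 0.04756 kN.

0.04756 kilonewtons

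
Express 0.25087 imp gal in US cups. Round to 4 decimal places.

4.8205 US cups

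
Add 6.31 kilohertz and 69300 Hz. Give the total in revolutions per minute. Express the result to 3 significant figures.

4.54e+6 revolutions per minute

6.31 kHz = 378600 rpm and 69300 Hz = 4.15800e+6 rpm.
378600 + 4.15800e+6 ≈ 4.54e+6 rpm.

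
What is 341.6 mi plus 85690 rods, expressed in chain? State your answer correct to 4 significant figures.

48750 chains

341.6 mi = 27328.0 chain and 85690 rod = 21422.5 chain.
27328.0 + 21422.5 ≈ 48750 chain.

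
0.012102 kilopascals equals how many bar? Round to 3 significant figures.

0.000121 bar

1 kilopascal = 0.0100000 bar.
Then 0.012102 × 0.0100000 ≈ 0.000121 bar.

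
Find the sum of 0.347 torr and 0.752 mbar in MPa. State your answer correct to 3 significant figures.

0.000121 MPa

0.347 torr = 4.62629e-5 MPa and 0.752 mbar = 7.52000e-5 MPa.
4.62629e-5 + 7.52000e-5 ≈ 0.000121 MPa.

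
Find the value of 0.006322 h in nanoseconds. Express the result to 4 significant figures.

2.276e+10 nanoseconds

1 h = 3.60000e+12 nanoseconds.
Thus 0.006322 × 3.60000e+12 ≈ 2.276e+10 ns.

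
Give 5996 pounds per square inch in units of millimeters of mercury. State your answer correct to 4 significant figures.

1 pound per square inch = 51.7149 mmHg.
5996 × 51.7149 ≈ 310100 mmHg.

310100 millimeters of mercury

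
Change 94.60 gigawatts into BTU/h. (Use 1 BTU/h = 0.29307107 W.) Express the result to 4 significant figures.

1 gigawatt = 3.41214 × 10^9 BTU/h.
Thus 94.60 × 3.41214 × 10^9 ≈ 3.228 × 10^11 BTU/h.

3.228 × 10^11 BTU/h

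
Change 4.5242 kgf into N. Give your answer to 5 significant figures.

44.367 newtons

1 kgf = 9.80665 N.
Then 4.5242 × 9.80665 ≈ 44.367 N.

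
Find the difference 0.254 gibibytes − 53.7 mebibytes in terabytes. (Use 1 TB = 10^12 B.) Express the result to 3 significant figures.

0.000216 TB

0.254 GiB = 0.000272730 TB and 53.7 MiB = 5.63085 × 10^-5 TB.
0.000272730 − 5.63085 × 10^-5 ≈ 0.000216 TB.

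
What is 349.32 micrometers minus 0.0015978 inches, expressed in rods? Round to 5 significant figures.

349.32 μm = 6.94584e-5 rod and 0.0015978 in = 8.06970e-6 rod.
6.94584e-5 − 8.06970e-6 ≈ 6.1389e-5 rod.

6.1389e-5 rod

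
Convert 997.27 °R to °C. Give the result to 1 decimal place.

280.9 °C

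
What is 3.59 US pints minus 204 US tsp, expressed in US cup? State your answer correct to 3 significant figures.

2.93 US cups

3.59 US pt = 7.18000 US cup and 204 US tsp = 4.25000 US cup.
7.18000 − 4.25000 ≈ 2.93 US cup.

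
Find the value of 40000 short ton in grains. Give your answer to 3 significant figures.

5.60e+11 gr

1 short ton = 1.40000e+7 gr.
Then 40000 × 1.40000e+7 ≈ 5.60e+11 gr.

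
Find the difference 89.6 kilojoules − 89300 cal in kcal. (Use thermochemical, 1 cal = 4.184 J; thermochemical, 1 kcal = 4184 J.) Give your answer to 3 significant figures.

-67.9 kilocalories

89.6 kJ = 21.4149 kcal and 89300 cal = 89.3000 kcal.
21.4149 − 89.3000 ≈ -67.9 kcal.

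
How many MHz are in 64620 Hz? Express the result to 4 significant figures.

0.06462 MHz

1 Hz = 1.00000e-6 MHz.
Thus 64620 × 1.00000e-6 ≈ 0.06462 MHz.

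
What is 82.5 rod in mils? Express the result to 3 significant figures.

1.63 × 10^7 mil

1 rod = 198000 mil.
So 82.5 × 198000 ≈ 1.63 × 10^7 mil.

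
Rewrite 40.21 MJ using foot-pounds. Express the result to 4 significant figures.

1 megajoule = 737562 foot-pounds.
So 40.21 × 737562 ≈ 2.966 × 10^7 ft·lbf.

2.966 × 10^7 ft·lbf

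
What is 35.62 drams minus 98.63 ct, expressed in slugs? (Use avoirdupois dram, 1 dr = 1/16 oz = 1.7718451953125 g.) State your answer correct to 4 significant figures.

0.002973 slug

35.62 dr = 0.00432462 slug and 98.63 ct = 0.00135166 slug.
0.00432462 − 0.00135166 ≈ 0.002973 slug.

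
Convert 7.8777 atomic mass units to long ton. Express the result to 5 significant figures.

1 atomic mass unit = 1.63431 × 10^-30 long tons.
So 7.8777 × 1.63431 × 10^-30 ≈ 1.2875 × 10^-29 long ton.

1.2875 × 10^-29 long ton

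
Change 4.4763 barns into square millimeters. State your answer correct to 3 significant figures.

4.48e-22 square millimeters

1 barn = 1.00000e-22 mm².
So 4.4763 × 1.00000e-22 ≈ 4.48e-22 mm².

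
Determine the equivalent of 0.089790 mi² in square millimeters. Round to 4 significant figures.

2.326 × 10^11 mm²

1 mi² = 2.58999 × 10^12 mm².
So 0.089790 × 2.58999 × 10^12 ≈ 2.326 × 10^11 mm².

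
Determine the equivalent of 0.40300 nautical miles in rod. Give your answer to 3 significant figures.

148 rods

1 nmi = 368.249 rod.
Then 0.40300 × 368.249 ≈ 148 rod.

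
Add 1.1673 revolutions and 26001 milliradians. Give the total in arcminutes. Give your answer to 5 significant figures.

114600 arcmin

1.1673 rev = 25213.7 arcmin and 26001 mrad = 89384.9 arcmin.
25213.7 + 89384.9 ≈ 114600 arcmin.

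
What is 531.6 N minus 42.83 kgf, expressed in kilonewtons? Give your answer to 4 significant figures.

531.6 N = 0.531600 kN and 42.83 kgf = 0.420019 kN.
0.531600 − 0.420019 ≈ 0.1116 kN.

0.1116 kN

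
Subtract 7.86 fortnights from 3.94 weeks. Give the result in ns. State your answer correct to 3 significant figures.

3.94 wk = 2.38291e+15 ns and 7.86 fortnight = 9.50746e+15 ns.
2.38291e+15 − 9.50746e+15 ≈ -7.12e+15 ns.

-7.12e+15 nanoseconds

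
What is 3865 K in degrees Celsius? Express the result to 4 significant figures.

3592 degrees Celsius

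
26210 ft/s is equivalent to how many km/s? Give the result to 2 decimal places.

1 foot per second = 0.000304800 kilometers per second.
Thus 26210 × 0.000304800 ≈ 7.99 km/s.

7.99 km/s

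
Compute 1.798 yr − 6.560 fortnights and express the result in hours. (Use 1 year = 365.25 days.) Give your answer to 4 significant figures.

13560 hours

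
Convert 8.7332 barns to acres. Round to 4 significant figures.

2.158 × 10^-31 acres

1 barn = 2.47105 × 10^-32 acre.
Then 8.7332 × 2.47105 × 10^-32 ≈ 2.158 × 10^-31 acre.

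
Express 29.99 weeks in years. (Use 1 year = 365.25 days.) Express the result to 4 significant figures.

0.5748 yr

1 week = 0.0191650 yr.
So 29.99 × 0.0191650 ≈ 0.5748 yr.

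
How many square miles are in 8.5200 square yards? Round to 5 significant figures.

1 square yard = 3.22831 × 10^-7 mi².
So 8.5200 × 3.22831 × 10^-7 ≈ 2.7505 × 10^-6 mi².

2.7505 × 10^-6 square miles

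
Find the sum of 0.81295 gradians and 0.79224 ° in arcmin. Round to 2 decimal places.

0.81295 grad = 43.8993 arcmin and 0.79224 ° = 47.5344 arcmin.
43.8993 + 47.5344 ≈ 91.43 arcmin.

91.43 arcminutes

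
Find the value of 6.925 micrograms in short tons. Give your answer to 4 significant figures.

7.634 × 10^-12 short ton

1 microgram = 1.102311 × 10^-12 short tons.
So 6.925 × 1.102311 × 10^-12 ≈ 7.634 × 10^-12 short ton.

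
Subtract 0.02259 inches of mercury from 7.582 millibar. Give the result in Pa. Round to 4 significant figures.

7.582 mbar = 758.200 Pa and 0.02259 inHg = 76.4985 Pa.
758.200 − 76.4985 ≈ 681.7 Pa.

681.7 Pa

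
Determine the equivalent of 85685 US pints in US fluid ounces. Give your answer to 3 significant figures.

1 US pt = 16.0000 US fluid ounces.
Then 85685 × 16.0000 ≈ 1.37e+6 US fl oz.

1.37e+6 US fl oz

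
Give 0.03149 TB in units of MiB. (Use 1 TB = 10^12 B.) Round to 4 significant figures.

30030 mebibytes

1 terabyte = 953674 MiB.
So 0.03149 × 953674 ≈ 30030 MiB.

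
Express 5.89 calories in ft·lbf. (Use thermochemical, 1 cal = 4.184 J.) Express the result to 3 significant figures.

18.2 foot-pounds

1 cal = 3.08596 ft·lbf.
Then 5.89 × 3.08596 ≈ 18.2 ft·lbf.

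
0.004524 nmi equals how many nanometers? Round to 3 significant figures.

8.38 × 10^9 nm

1 nautical mile = 1.85200 × 10^12 nm.
So 0.004524 × 1.85200 × 10^12 ≈ 8.38 × 10^9 nm.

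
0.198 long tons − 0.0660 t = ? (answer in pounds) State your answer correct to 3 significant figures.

0.198 long ton = 443.520 lb and 0.0660 t = 145.505 lb.
443.520 − 145.505 ≈ 298 lb.

298 pounds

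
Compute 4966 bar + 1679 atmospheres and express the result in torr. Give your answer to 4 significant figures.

5.001 × 10^6 torr

4966 bar = 3.72481 × 10^6 torr and 1679 atm = 1.27604 × 10^6 torr.
3.72481 × 10^6 + 1.27604 × 10^6 ≈ 5.001 × 10^6 torr.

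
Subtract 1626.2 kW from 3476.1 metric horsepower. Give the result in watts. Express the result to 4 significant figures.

3476.1 PS = 2.55667e+6 W and 1626.2 kW = 1.62620e+6 W.
2.55667e+6 − 1.62620e+6 ≈ 930500 W.

930500 watts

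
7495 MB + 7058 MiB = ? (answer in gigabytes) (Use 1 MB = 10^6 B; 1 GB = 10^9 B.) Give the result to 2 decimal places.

14.90 GB

7495 MB = 7.49500 GB and 7058 MiB = 7.40085 GB.
7.49500 + 7.40085 ≈ 14.90 GB.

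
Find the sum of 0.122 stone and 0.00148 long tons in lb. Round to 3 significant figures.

5.02 pounds

0.122 st = 1.70800 lb and 0.00148 long ton = 3.31520 lb.
1.70800 + 3.31520 ≈ 5.02 lb.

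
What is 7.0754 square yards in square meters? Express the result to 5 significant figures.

1 square yard = 0.836127 m².
7.0754 × 0.836127 ≈ 5.9159 m².

5.9159 m²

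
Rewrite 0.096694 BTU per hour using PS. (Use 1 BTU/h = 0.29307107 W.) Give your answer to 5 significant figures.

1 BTU per hour = 0.000398466 PS.
So 0.096694 × 0.000398466 ≈ 3.8529 × 10^-5 PS.

3.8529 × 10^-5 metric horsepower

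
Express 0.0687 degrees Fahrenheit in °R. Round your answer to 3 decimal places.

459.739 °R

°R = °F + 459.67.
Applying the formula gives 459.739 °R.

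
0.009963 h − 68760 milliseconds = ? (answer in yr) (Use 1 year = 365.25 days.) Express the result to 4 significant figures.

-1.042e-6 yr

0.009963 h = 1.13655e-6 yr and 68760 ms = 2.17887e-6 yr.
1.13655e-6 − 2.17887e-6 ≈ -1.042e-6 yr.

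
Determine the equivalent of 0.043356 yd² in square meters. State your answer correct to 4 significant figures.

1 square yard = 0.836127 m².
Then 0.043356 × 0.836127 ≈ 0.03625 m².

0.03625 m²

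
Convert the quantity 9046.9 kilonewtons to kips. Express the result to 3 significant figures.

1 kN = 0.224809 kip.
Thus 9046.9 × 0.224809 ≈ 2030 kip.

2030 kips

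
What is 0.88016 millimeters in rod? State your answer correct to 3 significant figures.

1 millimeter = 0.000198839 rod.
Then 0.88016 × 0.000198839 ≈ 0.000175 rod.

0.000175 rod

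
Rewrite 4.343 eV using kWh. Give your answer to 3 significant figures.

1 eV = 4.45049e-26 kilowatt-hours.
Thus 4.343 × 4.45049e-26 ≈ 1.93e-25 kWh.

1.93e-25 kWh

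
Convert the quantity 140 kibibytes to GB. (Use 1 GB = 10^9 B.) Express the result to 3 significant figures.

0.000143 GB

1 kibibyte = 1.02400e-6 GB.
Thus 140 × 1.02400e-6 ≈ 0.000143 GB.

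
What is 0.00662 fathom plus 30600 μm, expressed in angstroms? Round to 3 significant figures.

4.27e+8 Å

0.00662 fathom = 1.21067e+8 Å and 30600 μm = 3.06000e+8 Å.
1.21067e+8 + 3.06000e+8 ≈ 4.27e+8 Å.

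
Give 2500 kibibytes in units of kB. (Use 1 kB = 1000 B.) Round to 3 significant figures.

2560 kilobytes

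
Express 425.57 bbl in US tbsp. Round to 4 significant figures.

1 bbl = 10752.0 US tablespoons.
Thus 425.57 × 10752.0 ≈ 4.576e+6 US tbsp.

4.576e+6 US tbsp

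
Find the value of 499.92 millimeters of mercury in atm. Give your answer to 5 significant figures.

1 mmHg = 0.00131579 atm.
Then 499.92 × 0.00131579 ≈ 0.65779 atm.

0.65779 atm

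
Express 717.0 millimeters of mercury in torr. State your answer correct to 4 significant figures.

717.0 torr

1 mmHg = 1.00000 torr.
Then 717.0 × 1.00000 ≈ 717.0 torr.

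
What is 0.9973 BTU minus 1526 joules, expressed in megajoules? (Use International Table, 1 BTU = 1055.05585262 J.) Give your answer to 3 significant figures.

0.9973 BTU = 0.00105221 MJ and 1526 J = 0.00152600 MJ.
0.00105221 − 0.00152600 ≈ -0.000474 MJ.

-0.000474 MJ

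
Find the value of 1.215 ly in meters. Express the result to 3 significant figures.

1 light-year = 9.46073e+15 m.
Thus 1.215 × 9.46073e+15 ≈ 1.15e+16 m.

1.15e+16 m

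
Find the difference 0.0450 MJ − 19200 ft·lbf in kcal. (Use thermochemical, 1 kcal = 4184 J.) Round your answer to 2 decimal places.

4.53 kcal

0.0450 MJ = 10.7553 kcal and 19200 ft·lbf = 6.22173 kcal.
10.7553 − 6.22173 ≈ 4.53 kcal.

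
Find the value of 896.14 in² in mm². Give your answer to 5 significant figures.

578150 square millimeters

1 in² = 645.160 square millimeters.
Thus 896.14 × 645.160 ≈ 578150 mm².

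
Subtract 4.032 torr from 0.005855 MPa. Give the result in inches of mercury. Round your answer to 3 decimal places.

0.005855 MPa = 1.72898 inHg and 4.032 torr = 0.158740 inHg.
1.72898 − 0.158740 ≈ 1.570 inHg.

1.570 inches of mercury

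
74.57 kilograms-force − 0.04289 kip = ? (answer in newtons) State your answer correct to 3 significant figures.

540 N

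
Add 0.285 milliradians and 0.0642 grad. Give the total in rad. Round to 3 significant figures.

0.00129 rad

0.285 mrad = 0.000285000 rad and 0.0642 grad = 0.00100845 rad.
0.000285000 + 0.00100845 ≈ 0.00129 rad.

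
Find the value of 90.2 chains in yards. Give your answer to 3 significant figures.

1 chain = 22.0000 yd.
90.2 × 22.0000 ≈ 1980 yd.

1980 yd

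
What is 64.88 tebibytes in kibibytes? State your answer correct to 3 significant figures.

6.97 × 10^10 KiB

1 TiB = 1.07374 × 10^9 kibibytes.
Then 64.88 × 1.07374 × 10^9 ≈ 6.97 × 10^10 KiB.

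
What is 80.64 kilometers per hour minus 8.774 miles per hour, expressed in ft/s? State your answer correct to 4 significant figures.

80.64 km/h = 73.4908 ft/s and 8.774 mph = 12.8685 ft/s.
73.4908 − 12.8685 ≈ 60.62 ft/s.

60.62 ft/s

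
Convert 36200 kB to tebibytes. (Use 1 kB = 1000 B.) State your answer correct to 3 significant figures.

1 kilobyte = 9.09495 × 10^-10 tebibytes.
36200 × 9.09495 × 10^-10 ≈ 3.29 × 10^-5 TiB.

3.29 × 10^-5 TiB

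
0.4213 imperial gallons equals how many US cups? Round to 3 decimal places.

1 imperial gallon = 19.2152 US cup.
So 0.4213 × 19.2152 ≈ 8.095 US cup.

8.095 US cups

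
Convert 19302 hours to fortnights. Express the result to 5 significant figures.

57.446 fortnight

1 h = 0.00297619 fortnights.
Thus 19302 × 0.00297619 ≈ 57.446 fortnight.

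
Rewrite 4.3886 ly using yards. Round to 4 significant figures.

4.541e+16 yards

1 ly = 1.03464e+16 yd.
4.3886 × 1.03464e+16 ≈ 4.541e+16 yd.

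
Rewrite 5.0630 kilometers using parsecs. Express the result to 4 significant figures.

1 km = 3.24078 × 10^-14 pc.
Thus 5.0630 × 3.24078 × 10^-14 ≈ 1.641 × 10^-13 pc.

1.641 × 10^-13 parsecs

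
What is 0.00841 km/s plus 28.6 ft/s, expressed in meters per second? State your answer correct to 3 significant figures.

17.1 m/s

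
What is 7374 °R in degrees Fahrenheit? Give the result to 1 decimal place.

6914.3 °F

°R = °F + 459.67.
Applying the formula gives 6914.3 °F.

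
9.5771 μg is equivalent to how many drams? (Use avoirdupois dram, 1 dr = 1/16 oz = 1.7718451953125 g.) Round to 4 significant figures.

1 microgram = 5.64383 × 10^-7 drams.
9.5771 × 5.64383 × 10^-7 ≈ 5.405 × 10^-6 dr.

5.405 × 10^-6 drams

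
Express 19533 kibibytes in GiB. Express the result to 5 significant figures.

0.018628 gibibytes

1 kibibyte = 9.53674 × 10^-7 GiB.
So 19533 × 9.53674 × 10^-7 ≈ 0.018628 GiB.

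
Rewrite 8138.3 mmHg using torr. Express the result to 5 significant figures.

8138.3 torr

1 millimeter of mercury = 1.00000 torr.
8138.3 × 1.00000 ≈ 8138.3 torr.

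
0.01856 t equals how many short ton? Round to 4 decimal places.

0.0205 short ton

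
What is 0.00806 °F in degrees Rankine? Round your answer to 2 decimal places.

°R = °F + 459.67.
Applying the formula gives 459.68 °R.

459.68 °R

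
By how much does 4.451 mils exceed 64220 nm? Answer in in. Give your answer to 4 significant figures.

4.451 mil = 0.00445100 in and 64220 nm = 0.00252835 in.
0.00445100 − 0.00252835 ≈ 0.001923 in.

0.001923 in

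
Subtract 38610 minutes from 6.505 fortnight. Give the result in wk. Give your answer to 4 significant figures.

6.505 fortnight = 13.0100 wk and 38610 min = 3.83036 wk.
13.0100 − 3.83036 ≈ 9.180 wk.

9.180 wk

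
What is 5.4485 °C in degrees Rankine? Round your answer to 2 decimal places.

°R = (°C + 273.15) × 9/5.
Applying the formula gives 501.48 °R.

501.48 degrees Rankine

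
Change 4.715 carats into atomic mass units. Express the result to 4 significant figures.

1 carat = 1.20443 × 10^23 u.
Thus 4.715 × 1.20443 × 10^23 ≈ 5.679 × 10^23 u.

5.679 × 10^23 u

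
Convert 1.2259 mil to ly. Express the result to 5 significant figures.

3.2913 × 10^-21 ly

1 mil = 2.68478 × 10^-21 ly.
Thus 1.2259 × 2.68478 × 10^-21 ≈ 3.2913 × 10^-21 ly.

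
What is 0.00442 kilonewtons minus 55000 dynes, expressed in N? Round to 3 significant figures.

3.87 N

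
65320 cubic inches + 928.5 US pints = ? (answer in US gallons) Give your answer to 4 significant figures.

398.8 US gallons

65320 in³ = 282.7706 US gal and 928.5 US pt = 116.0625 US gal.
282.7706 + 116.0625 ≈ 398.8 US gal.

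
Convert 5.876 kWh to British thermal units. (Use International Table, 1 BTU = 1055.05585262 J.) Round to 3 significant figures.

1 kilowatt-hour = 3412.14 BTU.
So 5.876 × 3412.14 ≈ 20000 BTU.

20000 BTU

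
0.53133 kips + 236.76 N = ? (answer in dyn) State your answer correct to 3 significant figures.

2.60 × 10^8 dyn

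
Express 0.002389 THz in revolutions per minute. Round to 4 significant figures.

1 THz = 6.00000e+13 rpm.
Then 0.002389 × 6.00000e+13 ≈ 1.433e+11 rpm.

1.433e+11 rpm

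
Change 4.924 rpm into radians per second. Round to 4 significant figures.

0.5156 radians per second

1 rpm = 0.104720 radians per second.
Thus 4.924 × 0.104720 ≈ 0.5156 rad/s.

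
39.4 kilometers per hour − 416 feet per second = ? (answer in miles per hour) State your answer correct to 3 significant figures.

-259 miles per hour

39.4 km/h = 24.4820 mph and 416 ft/s = 283.636 mph.
24.4820 − 283.636 ≈ -259 mph.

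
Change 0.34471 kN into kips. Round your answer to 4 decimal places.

1 kN = 0.224809 kip.
So 0.34471 × 0.224809 ≈ 0.0775 kip.

0.0775 kip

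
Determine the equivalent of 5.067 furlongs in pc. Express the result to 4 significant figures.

3.303 × 10^-14 pc

1 furlong = 6.51941 × 10^-15 parsecs.
So 5.067 × 6.51941 × 10^-15 ≈ 3.303 × 10^-14 pc.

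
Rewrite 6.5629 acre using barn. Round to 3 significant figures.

1 acre = 4.04686e+31 barns.
6.5629 × 4.04686e+31 ≈ 2.66e+32 barn.

2.66e+32 barns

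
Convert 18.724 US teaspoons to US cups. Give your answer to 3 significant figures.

1 US teaspoon = 0.0208333 US cup.
Thus 18.724 × 0.0208333 ≈ 0.390 US cup.

0.390 US cup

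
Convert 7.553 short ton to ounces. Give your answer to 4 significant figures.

241700 ounces

1 short ton = 32000.0 oz.
7.553 × 32000.0 ≈ 241700 oz.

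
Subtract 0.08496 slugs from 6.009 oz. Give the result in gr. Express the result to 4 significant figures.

6.009 oz = 2628.94 gr and 0.08496 slug = 19134.6 gr.
2628.94 − 19134.6 ≈ -16510 gr.

-16510 grains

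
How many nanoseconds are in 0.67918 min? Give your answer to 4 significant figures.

4.075e+10 ns

1 minute = 6.00000e+10 nanoseconds.
Then 0.67918 × 6.00000e+10 ≈ 4.075e+10 ns.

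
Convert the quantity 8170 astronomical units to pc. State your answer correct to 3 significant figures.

1 au = 4.84814 × 10^-6 pc.
8170 × 4.84814 × 10^-6 ≈ 0.0396 pc.

0.0396 pc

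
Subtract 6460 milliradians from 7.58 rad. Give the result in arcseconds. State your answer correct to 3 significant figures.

7.58 rad = 1.56349 × 10^6 arcsec and 6460 mrad = 1.33247 × 10^6 arcsec.
1.56349 × 10^6 − 1.33247 × 10^6 ≈ 231000 arcsec.

231000 arcsec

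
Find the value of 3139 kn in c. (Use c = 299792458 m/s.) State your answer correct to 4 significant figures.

5.387e-6 times the speed of light

1 kn = 1.71600e-9 c.
So 3139 × 1.71600e-9 ≈ 5.387e-6 c.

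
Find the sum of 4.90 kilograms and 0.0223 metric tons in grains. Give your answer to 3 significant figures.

420000 gr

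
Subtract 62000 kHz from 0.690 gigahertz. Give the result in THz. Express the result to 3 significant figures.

0.000628 THz

0.690 GHz = 0.000690000 THz and 62000 kHz = 6.20000 × 10^-5 THz.
0.000690000 − 6.20000 × 10^-5 ≈ 0.000628 THz.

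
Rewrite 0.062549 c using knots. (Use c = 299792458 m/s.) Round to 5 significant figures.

1 speed of light = 5.82750 × 10^8 kn.
So 0.062549 × 5.82750 × 10^8 ≈ 3.6450 × 10^7 kn.

3.6450 × 10^7 knots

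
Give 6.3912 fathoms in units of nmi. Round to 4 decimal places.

1 fathom = 0.000987473 nmi.
Thus 6.3912 × 0.000987473 ≈ 0.0063 nmi.

0.0063 nmi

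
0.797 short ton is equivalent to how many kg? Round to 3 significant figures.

723 kilograms

1 short ton = 907.185 kg.
Then 0.797 × 907.185 ≈ 723 kg.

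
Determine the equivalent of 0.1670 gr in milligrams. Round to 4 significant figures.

1 grain = 64.7989 mg.
0.1670 × 64.7989 ≈ 10.82 mg.

10.82 mg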